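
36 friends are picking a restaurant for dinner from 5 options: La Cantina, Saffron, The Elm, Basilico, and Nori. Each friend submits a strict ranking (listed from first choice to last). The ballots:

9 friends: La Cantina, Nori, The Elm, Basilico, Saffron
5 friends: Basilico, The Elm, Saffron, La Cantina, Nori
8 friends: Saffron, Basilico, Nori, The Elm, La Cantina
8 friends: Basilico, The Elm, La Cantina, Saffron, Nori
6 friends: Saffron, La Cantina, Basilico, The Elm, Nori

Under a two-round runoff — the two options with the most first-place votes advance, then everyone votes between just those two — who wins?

Round 1 first-place votes: La Cantina 9, Saffron 14, The Elm 0, Basilico 13, Nori 0.
Saffron and Basilico advance.
Runoff: Saffron is preferred to Basilico by 14 voters; Basilico by 22.
Basilico wins the runoff.

Basilico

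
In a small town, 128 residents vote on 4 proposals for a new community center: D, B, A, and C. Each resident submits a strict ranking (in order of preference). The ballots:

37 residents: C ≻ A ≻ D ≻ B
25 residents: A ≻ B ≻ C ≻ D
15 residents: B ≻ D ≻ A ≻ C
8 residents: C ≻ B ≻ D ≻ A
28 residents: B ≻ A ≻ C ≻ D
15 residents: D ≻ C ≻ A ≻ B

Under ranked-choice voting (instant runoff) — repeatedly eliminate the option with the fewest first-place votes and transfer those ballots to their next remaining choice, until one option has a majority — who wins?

Round 1: D 15, B 43, A 25, C 45. Eliminate D.
Round 2: B 43, A 25, C 60. Eliminate A.
Round 3: B 68, C 60. B has a majority.

B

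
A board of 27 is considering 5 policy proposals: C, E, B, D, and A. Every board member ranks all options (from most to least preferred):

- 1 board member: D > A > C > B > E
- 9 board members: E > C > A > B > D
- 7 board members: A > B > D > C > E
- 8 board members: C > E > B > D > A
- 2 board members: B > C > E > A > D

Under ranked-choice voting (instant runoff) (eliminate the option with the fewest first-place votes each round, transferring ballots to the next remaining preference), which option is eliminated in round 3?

A

Round 1: C 8, E 9, B 2, D 1, A 7. Eliminate D.
Round 2: C 8, E 9, B 2, A 8. Eliminate B.
Round 3: C 10, E 9, A 8. Eliminate A.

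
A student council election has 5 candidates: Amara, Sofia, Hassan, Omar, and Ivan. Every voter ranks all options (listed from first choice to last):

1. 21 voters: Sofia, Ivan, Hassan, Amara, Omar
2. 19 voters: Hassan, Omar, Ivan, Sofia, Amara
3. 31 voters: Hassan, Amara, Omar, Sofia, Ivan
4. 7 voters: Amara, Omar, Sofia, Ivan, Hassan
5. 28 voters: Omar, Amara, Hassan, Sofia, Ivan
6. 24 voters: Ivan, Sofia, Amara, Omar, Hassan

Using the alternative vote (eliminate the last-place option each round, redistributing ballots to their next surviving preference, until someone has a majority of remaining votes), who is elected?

Round 1: Amara 7, Sofia 21, Hassan 50, Omar 28, Ivan 24. Eliminate Amara.
Round 2: Sofia 21, Hassan 50, Omar 35, Ivan 24. Eliminate Sofia.
Round 3: Hassan 50, Omar 35, Ivan 45. Eliminate Omar.
Round 4: Hassan 78, Ivan 52. Hassan has a majority.

Hassan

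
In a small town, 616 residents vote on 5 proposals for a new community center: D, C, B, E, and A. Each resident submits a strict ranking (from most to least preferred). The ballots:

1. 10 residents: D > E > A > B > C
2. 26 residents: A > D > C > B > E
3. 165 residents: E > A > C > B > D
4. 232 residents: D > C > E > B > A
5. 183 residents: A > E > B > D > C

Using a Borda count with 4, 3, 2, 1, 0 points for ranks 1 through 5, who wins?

D: 10·4 + 26·3 + 165·0 + 232·4 + 183·1 = 1229
C: 10·0 + 26·2 + 165·2 + 232·3 + 183·0 = 1078
B: 10·1 + 26·1 + 165·1 + 232·1 + 183·2 = 799
E: 10·3 + 26·0 + 165·4 + 232·2 + 183·3 = 1703
A: 10·2 + 26·4 + 165·3 + 232·0 + 183·4 = 1351
E has the highest Borda score (1703).

E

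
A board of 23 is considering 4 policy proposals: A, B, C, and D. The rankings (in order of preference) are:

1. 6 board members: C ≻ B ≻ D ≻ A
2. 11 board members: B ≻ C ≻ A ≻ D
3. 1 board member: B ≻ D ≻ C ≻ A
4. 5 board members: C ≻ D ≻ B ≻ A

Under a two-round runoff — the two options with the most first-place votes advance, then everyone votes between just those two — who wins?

B

Round 1 first-place votes: A 0, B 12, C 11, D 0.
B and C advance.
Runoff: B is preferred to C by 12 voters; C by 11.
B wins the runoff.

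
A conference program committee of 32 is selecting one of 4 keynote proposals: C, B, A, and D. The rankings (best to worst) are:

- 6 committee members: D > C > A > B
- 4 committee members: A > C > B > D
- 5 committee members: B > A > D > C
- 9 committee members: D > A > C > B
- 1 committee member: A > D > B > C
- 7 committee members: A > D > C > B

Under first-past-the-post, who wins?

D

First-place votes: C 0, B 5, A 12, D 15.
D has the most first-place votes.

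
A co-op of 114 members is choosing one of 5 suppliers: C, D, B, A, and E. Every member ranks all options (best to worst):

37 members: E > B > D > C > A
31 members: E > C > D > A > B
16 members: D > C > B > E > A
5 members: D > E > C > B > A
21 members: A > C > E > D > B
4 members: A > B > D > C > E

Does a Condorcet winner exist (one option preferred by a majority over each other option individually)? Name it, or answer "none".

E

E vs C: 73–41 for E.
E vs D: 89–25 for E.
E vs B: 94–20 for E.
E vs A: 89–25 for E.
E beats every other option head-to-head.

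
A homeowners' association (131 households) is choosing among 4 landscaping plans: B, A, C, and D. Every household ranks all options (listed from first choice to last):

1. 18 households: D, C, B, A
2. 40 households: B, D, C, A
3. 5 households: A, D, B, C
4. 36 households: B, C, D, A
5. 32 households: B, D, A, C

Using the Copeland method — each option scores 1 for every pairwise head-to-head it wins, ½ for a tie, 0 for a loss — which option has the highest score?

B

B: beats A, C, and D → score 3.
A: loses to B, C, and D → score 0.
C: beats A; loses to B and D → score 1.
D: beats A and C; loses to B → score 2.
B has the best pairwise record.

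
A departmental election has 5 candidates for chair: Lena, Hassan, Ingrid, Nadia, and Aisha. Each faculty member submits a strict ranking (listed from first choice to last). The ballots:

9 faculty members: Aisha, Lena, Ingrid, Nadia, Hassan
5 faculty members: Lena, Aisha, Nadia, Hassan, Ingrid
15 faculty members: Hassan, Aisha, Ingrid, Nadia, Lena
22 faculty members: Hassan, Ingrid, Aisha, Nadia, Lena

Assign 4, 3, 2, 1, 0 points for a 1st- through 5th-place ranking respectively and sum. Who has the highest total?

Hassan

Lena: 9·3 + 5·4 + 15·0 + 22·0 = 47
Hassan: 9·0 + 5·1 + 15·4 + 22·4 = 153
Ingrid: 9·2 + 5·0 + 15·2 + 22·3 = 114
Nadia: 9·1 + 5·2 + 15·1 + 22·1 = 56
Aisha: 9·4 + 5·3 + 15·3 + 22·2 = 140
Hassan has the highest Borda score (153).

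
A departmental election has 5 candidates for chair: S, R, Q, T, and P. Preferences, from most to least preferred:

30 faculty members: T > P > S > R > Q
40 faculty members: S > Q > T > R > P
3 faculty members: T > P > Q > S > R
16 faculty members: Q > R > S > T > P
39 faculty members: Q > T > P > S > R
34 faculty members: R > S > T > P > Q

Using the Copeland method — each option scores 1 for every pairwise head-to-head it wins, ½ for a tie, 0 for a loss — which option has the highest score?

S: beats R, Q, T, and P → score 4.
R: beats P; loses to S, Q, and T → score 1.
Q: beats R, T, and P; loses to S → score 3.
T: beats R and P; loses to S and Q → score 2.
P: loses to S, R, Q, and T → score 0.
S has the best pairwise record.

S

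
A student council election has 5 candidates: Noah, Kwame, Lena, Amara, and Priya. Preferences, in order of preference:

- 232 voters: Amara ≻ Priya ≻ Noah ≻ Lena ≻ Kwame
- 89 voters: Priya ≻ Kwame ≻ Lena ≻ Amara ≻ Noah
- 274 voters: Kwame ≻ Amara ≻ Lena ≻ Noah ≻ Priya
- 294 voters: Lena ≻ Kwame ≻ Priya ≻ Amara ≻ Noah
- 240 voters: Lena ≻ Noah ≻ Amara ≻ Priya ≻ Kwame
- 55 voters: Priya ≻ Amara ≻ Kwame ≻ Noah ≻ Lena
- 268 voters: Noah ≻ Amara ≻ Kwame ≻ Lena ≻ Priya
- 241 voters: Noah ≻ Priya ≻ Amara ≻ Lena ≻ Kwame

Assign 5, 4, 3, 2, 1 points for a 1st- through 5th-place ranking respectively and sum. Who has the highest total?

Noah: 232·3 + 89·1 + 274·2 + 294·1 + 240·4 + 55·2 + 268·5 + 241·5 = 5242
Kwame: 232·1 + 89·4 + 274·5 + 294·4 + 240·1 + 55·3 + 268·3 + 241·1 = 4584
Lena: 232·2 + 89·3 + 274·3 + 294·5 + 240·5 + 55·1 + 268·2 + 241·2 = 5296
Amara: 232·5 + 89·2 + 274·4 + 294·2 + 240·3 + 55·4 + 268·4 + 241·3 = 5757
Priya: 232·4 + 89·5 + 274·1 + 294·3 + 240·2 + 55·5 + 268·1 + 241·4 = 4516
Amara has the highest Borda score (5757).

Amara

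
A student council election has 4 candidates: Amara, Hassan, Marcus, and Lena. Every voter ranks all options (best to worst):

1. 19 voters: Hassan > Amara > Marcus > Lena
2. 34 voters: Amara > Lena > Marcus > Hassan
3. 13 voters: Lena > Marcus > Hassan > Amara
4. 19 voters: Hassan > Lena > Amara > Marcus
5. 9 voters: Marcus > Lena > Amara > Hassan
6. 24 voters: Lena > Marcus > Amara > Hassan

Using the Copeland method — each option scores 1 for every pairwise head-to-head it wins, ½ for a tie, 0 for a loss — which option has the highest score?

Lena

Amara: beats Hassan and Marcus; loses to Lena → score 2.
Hassan: loses to Amara, Marcus, and Lena → score 0.
Marcus: beats Hassan; loses to Amara and Lena → score 1.
Lena: beats Amara, Hassan, and Marcus → score 3.
Lena has the best pairwise record.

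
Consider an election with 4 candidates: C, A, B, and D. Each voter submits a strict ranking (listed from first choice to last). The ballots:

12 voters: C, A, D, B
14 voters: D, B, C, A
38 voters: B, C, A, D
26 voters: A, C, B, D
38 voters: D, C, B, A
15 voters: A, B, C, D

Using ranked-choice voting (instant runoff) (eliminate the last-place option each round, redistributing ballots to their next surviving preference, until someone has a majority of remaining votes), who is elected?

A

Round 1: C 12, A 41, B 38, D 52. Eliminate C.
Round 2: A 53, B 38, D 52. Eliminate B.
Round 3: A 91, D 52. A has a majority.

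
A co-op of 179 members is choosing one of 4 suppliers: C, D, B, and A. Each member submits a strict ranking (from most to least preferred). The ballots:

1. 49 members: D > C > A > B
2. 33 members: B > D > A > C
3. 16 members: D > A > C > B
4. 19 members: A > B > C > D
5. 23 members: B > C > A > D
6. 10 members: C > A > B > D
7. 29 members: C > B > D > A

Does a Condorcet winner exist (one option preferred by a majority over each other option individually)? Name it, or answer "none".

Checking pairwise contests:
D beats C 98–81.
B beats D 114–65.
C beats B 104–75.
C beats A 111–68.
Every option loses at least one head-to-head, so there is no Condorcet winner.

none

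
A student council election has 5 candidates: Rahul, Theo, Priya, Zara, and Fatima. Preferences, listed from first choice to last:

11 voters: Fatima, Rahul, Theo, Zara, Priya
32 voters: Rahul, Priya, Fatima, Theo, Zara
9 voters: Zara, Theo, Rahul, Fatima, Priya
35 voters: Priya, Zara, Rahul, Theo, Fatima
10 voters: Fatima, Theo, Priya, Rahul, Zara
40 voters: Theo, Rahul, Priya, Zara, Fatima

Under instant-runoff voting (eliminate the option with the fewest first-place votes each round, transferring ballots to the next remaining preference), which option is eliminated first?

Round 1: Rahul 32, Theo 40, Priya 35, Zara 9, Fatima 21. Eliminate Zara.

Zara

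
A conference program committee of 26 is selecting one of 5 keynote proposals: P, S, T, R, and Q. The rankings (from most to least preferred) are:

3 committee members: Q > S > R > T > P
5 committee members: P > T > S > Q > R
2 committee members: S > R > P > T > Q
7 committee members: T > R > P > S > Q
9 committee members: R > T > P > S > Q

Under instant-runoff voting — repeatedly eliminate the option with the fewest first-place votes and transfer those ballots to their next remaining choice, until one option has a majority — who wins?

R

Round 1: P 5, S 2, T 7, R 9, Q 3. Eliminate S.
Round 2: P 5, T 7, R 11, Q 3. Eliminate Q.
Round 3: P 5, T 7, R 14. R has a majority.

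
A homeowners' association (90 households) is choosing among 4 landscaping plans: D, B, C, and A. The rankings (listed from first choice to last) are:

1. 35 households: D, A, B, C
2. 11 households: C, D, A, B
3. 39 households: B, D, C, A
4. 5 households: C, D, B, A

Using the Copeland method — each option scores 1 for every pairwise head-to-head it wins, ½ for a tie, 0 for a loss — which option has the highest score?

D: beats B, C, and A → score 3.
B: beats C; loses to D and A → score 1.
C: beats A; loses to D and B → score 1.
A: beats B; loses to D and C → score 1.
D has the best pairwise record.

D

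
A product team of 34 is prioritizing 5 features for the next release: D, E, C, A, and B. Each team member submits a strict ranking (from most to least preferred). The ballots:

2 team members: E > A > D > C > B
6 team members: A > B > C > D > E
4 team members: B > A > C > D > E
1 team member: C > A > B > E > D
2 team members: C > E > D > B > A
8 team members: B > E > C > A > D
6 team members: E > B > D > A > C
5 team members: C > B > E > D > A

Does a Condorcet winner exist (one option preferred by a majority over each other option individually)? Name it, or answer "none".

B

B vs D: 30–4 for B.
B vs E: 24–10 for B.
B vs C: 24–10 for B.
B vs A: 25–9 for B.
B beats every other option head-to-head.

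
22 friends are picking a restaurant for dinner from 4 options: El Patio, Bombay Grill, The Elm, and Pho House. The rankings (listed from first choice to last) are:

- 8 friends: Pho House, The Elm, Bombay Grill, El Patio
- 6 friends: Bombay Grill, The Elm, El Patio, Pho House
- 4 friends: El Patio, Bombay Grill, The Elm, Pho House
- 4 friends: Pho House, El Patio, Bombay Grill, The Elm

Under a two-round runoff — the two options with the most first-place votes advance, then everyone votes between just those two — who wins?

Round 1 first-place votes: El Patio 4, Bombay Grill 6, The Elm 0, Pho House 12.
Pho House and Bombay Grill advance.
Runoff: Pho House is preferred to Bombay Grill by 12 voters; Bombay Grill by 10.
Pho House wins the runoff.

Pho House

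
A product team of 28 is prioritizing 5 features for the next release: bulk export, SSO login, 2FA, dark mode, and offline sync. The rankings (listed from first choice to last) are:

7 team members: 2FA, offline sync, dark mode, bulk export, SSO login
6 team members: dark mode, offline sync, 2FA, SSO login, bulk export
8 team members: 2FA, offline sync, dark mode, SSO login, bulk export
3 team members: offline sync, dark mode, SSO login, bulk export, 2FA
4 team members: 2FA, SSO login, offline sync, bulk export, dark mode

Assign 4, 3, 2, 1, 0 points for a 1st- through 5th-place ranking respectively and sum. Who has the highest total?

bulk export: 7·1 + 6·0 + 8·0 + 3·1 + 4·1 = 14
SSO login: 7·0 + 6·1 + 8·1 + 3·2 + 4·3 = 32
2FA: 7·4 + 6·2 + 8·4 + 3·0 + 4·4 = 88
dark mode: 7·2 + 6·4 + 8·2 + 3·3 + 4·0 = 63
offline sync: 7·3 + 6·3 + 8·3 + 3·4 + 4·2 = 83
2FA has the highest Borda score (88).

2FA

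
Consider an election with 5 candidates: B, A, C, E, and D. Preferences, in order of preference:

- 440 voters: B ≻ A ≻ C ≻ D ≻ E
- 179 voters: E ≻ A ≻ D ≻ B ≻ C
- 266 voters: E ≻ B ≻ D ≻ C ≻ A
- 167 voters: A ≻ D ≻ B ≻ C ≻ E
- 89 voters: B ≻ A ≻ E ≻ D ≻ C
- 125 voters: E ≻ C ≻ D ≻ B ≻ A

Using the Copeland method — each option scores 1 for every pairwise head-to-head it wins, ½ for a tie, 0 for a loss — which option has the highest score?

B

B: beats A, C, E, and D → score 4.
A: beats C, E, and D; loses to B → score 3.
C: loses to B, A, E, and D → score 0.
E: beats C and D; loses to B and A → score 2.
D: beats C; loses to B, A, and E → score 1.
B has the best pairwise record.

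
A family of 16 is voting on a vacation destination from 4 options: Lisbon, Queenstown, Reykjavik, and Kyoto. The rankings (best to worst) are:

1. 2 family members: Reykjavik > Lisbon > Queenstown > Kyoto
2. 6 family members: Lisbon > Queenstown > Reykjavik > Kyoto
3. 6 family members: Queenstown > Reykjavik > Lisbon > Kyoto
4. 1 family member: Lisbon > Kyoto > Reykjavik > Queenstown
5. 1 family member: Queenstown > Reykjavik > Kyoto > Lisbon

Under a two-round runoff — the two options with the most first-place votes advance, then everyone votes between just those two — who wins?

Lisbon

Round 1 first-place votes: Lisbon 7, Queenstown 7, Reykjavik 2, Kyoto 0.
Lisbon and Queenstown advance.
Runoff: Lisbon is preferred to Queenstown by 9 voters; Queenstown by 7.
Lisbon wins the runoff.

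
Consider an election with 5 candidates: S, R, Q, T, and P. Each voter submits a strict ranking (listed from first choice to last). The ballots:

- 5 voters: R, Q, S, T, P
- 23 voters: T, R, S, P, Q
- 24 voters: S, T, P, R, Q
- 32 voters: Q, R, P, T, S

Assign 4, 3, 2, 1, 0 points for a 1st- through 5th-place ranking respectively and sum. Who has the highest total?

R

S: 5·2 + 23·2 + 24·4 + 32·0 = 152
R: 5·4 + 23·3 + 24·1 + 32·3 = 209
Q: 5·3 + 23·0 + 24·0 + 32·4 = 143
T: 5·1 + 23·4 + 24·3 + 32·1 = 201
P: 5·0 + 23·1 + 24·2 + 32·2 = 135
R has the highest Borda score (209).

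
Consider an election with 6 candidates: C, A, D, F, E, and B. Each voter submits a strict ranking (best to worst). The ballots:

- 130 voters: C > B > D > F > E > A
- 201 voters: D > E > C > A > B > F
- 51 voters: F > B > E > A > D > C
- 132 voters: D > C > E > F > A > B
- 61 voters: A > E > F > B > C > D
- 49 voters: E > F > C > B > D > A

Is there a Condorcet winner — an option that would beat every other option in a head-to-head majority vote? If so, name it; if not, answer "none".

D

D vs C: 384–240 for D.
D vs A: 512–112 for D.
D vs F: 463–161 for D.
D vs E: 463–161 for D.
D vs B: 333–291 for D.
D beats every other option head-to-head.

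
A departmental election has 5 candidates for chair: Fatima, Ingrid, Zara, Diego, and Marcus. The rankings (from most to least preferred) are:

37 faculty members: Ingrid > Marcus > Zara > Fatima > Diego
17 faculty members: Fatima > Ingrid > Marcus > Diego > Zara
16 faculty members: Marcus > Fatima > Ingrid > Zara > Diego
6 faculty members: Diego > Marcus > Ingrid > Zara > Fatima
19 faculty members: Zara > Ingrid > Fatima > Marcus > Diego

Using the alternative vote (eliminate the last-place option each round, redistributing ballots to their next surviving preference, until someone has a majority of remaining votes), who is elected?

Round 1: Fatima 17, Ingrid 37, Zara 19, Diego 6, Marcus 16. Eliminate Diego.
Round 2: Fatima 17, Ingrid 37, Zara 19, Marcus 22. Eliminate Fatima.
Round 3: Ingrid 54, Zara 19, Marcus 22. Ingrid has a majority.

Ingrid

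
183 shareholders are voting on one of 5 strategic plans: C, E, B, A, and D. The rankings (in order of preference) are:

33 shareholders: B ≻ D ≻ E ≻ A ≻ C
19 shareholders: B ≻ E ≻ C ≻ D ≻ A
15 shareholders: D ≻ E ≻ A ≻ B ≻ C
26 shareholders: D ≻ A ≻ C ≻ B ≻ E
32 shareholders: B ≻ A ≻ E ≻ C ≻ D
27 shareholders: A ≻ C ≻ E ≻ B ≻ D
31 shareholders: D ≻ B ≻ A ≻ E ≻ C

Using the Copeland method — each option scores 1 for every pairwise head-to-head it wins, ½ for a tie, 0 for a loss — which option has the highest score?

B

C: loses to E, B, A, and D → score 0.
E: beats C; loses to B, A, and D → score 1.
B: beats C, E, A, and D → score 4.
A: beats C and E; loses to B and D → score 2.
D: beats C, E, and A; loses to B → score 3.
B has the best pairwise record.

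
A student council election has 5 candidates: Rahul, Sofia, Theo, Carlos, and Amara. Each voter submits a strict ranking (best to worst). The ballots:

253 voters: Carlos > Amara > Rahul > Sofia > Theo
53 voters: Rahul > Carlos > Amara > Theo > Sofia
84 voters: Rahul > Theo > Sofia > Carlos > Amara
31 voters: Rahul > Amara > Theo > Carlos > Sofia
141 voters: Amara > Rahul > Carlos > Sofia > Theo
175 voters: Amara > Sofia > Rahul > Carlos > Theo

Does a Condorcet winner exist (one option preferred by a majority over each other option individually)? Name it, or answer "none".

Checking pairwise contests:
Amara beats Rahul 569–168.
Rahul beats Sofia 562–175.
Rahul beats Theo 737–0.
Rahul beats Carlos 484–253.
Carlos beats Amara 390–347.
Every option loses at least one head-to-head, so there is no Condorcet winner.

none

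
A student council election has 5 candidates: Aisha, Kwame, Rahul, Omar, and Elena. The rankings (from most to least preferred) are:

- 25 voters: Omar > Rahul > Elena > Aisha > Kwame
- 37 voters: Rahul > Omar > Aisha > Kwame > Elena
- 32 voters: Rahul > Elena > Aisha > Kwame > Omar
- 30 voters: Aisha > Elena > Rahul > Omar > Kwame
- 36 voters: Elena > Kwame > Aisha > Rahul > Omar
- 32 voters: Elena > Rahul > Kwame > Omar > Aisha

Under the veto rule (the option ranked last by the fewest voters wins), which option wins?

Last-place votes: Aisha 32, Kwame 55, Rahul 0, Omar 68, Elena 37.
Rahul is ranked last by the fewest voters, so Rahul wins.

Rahul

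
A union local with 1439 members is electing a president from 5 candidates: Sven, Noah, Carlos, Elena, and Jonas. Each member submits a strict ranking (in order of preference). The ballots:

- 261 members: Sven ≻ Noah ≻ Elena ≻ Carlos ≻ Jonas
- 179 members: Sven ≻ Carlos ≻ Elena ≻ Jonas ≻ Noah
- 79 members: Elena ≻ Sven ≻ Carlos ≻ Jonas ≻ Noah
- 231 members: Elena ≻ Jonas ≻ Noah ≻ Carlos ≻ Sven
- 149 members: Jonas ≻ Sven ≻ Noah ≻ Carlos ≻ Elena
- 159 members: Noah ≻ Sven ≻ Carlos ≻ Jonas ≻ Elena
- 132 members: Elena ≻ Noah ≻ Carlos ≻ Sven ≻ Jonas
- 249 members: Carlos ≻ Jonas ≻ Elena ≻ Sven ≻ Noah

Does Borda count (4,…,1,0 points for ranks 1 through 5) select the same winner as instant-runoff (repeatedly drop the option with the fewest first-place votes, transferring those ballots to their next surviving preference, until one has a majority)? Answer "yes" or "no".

yes

Borda — scores: Sven 3302, Noah 2575, Carlos 2914, Elena 3146, Jonas 2453. Winner: Sven.
Instant-runoff — R1 Sven 440, Noah 159, Carlos 249, Elena 442, Jonas 149 (Jonas out); R2 Sven 589, Noah 159, Carlos 249, Elena 442 (Noah out); R3 Sven 748, Carlos 249, Elena 442 (Sven winner). Winner: Sven.
The two methods agree.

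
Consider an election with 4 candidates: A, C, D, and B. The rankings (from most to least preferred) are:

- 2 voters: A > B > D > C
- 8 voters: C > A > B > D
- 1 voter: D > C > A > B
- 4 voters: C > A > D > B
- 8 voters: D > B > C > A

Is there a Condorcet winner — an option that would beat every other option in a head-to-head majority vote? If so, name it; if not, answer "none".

C vs A: 21–2 for C.
C vs D: 12–11 for C.
C vs B: 13–10 for C.
C beats every other option head-to-head.

C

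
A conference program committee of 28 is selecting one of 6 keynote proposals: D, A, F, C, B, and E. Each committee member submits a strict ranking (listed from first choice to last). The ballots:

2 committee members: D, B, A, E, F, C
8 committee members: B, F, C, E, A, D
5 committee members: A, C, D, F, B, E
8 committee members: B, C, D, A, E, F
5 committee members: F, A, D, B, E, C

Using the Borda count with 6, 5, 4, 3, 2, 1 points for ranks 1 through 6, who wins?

D: 2·6 + 8·1 + 5·4 + 8·4 + 5·4 = 92
A: 2·4 + 8·2 + 5·6 + 8·3 + 5·5 = 103
F: 2·2 + 8·5 + 5·3 + 8·1 + 5·6 = 97
C: 2·1 + 8·4 + 5·5 + 8·5 + 5·1 = 104
B: 2·5 + 8·6 + 5·2 + 8·6 + 5·3 = 131
E: 2·3 + 8·3 + 5·1 + 8·2 + 5·2 = 61
B has the highest Borda score (131).

B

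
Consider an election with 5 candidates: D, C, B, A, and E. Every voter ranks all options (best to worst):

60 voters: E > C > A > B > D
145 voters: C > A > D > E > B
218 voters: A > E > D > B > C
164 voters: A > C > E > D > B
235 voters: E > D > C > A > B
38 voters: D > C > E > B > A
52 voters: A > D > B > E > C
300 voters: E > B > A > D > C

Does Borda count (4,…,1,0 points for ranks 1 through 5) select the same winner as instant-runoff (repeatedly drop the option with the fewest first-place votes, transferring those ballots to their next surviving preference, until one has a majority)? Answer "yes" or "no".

yes

Borda — scores: D 2203, C 1836, B 1320, A 3126, E 3635. Winner: E.
Instant-runoff — R1 D 38, C 145, B 0, A 434, E 595 (B out); R2 D 38, C 145, A 434, E 595 (D out); R3 C 183, A 434, E 595 (C out); R4 A 579, E 633 (E winner). Winner: E.
The two methods agree.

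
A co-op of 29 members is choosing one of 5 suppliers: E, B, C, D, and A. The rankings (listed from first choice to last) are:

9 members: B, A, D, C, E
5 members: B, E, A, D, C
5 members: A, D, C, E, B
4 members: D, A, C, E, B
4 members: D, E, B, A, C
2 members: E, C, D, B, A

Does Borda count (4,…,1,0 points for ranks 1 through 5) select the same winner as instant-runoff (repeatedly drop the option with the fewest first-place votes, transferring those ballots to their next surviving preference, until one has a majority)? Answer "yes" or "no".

yes

Borda — scores: E 44, B 66, C 33, D 74, A 73. Winner: D.
Instant-runoff — R1 E 2, B 14, C 0, D 8, A 5 (C out); R2 E 2, B 14, D 8, A 5 (E out); R3 B 14, D 10, A 5 (A out); R4 B 14, D 15 (D winner). Winner: D.
The two methods agree.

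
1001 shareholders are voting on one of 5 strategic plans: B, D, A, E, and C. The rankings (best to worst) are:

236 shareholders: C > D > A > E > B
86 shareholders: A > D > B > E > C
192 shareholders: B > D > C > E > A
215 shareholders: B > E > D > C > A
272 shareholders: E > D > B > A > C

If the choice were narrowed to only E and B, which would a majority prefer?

E

Voters preferring E to B: 508; preferring B to E: 493.
E wins the head-to-head.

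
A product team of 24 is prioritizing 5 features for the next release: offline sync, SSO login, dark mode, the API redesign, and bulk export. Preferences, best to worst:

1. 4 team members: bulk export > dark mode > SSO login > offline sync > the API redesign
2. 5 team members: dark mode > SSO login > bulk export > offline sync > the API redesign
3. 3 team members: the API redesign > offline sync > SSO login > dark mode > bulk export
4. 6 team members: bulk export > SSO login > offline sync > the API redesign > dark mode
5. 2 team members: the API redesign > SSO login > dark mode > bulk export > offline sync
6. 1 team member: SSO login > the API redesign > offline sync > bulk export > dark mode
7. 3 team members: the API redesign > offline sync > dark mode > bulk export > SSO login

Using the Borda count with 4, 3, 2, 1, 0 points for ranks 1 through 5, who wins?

SSO login

offline sync: 4·1 + 5·1 + 3·3 + 6·2 + 2·0 + 1·2 + 3·3 = 41
SSO login: 4·2 + 5·3 + 3·2 + 6·3 + 2·3 + 1·4 + 3·0 = 57
dark mode: 4·3 + 5·4 + 3·1 + 6·0 + 2·2 + 1·0 + 3·2 = 45
the API redesign: 4·0 + 5·0 + 3·4 + 6·1 + 2·4 + 1·3 + 3·4 = 41
bulk export: 4·4 + 5·2 + 3·0 + 6·4 + 2·1 + 1·1 + 3·1 = 56
SSO login has the highest Borda score (57).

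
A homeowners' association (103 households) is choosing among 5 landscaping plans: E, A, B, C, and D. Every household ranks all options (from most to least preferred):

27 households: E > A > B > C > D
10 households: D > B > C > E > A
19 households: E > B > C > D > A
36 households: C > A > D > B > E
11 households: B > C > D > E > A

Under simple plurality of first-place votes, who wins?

E

First-place votes: E 46, A 0, B 11, C 36, D 10.
E has the most first-place votes.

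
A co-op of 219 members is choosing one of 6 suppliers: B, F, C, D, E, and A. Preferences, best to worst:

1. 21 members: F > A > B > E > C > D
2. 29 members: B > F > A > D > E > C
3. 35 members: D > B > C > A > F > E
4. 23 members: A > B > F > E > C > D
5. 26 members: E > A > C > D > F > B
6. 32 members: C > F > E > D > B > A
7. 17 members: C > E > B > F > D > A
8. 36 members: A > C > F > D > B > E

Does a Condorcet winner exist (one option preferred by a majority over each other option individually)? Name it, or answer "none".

Checking pairwise contests:
F beats B 115–104.
C beats F 146–73.
A beats C 135–84.
F beats D 158–61.
B beats E 144–75.
B beats A 113–106.
Every option loses at least one head-to-head, so there is no Condorcet winner.

none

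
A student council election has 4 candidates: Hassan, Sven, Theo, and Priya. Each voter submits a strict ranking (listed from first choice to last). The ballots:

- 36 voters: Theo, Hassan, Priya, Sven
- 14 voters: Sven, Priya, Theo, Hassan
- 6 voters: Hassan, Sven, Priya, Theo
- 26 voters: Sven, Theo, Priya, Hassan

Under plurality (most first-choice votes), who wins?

First-place votes: Hassan 6, Sven 40, Theo 36, Priya 0.
Sven has the most first-place votes.

Sven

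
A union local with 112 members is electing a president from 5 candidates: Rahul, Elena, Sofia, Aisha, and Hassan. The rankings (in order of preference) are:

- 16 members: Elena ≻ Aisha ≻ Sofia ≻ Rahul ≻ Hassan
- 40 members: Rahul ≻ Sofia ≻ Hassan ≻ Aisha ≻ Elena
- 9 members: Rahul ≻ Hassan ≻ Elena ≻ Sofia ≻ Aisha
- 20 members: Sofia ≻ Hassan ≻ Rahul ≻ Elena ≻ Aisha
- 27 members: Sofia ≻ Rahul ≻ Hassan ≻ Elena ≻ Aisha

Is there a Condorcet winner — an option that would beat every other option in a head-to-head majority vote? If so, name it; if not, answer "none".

Sofia vs Rahul: 63–49 for Sofia.
Sofia vs Elena: 87–25 for Sofia.
Sofia vs Aisha: 96–16 for Sofia.
Sofia vs Hassan: 103–9 for Sofia.
Sofia beats every other option head-to-head.

Sofia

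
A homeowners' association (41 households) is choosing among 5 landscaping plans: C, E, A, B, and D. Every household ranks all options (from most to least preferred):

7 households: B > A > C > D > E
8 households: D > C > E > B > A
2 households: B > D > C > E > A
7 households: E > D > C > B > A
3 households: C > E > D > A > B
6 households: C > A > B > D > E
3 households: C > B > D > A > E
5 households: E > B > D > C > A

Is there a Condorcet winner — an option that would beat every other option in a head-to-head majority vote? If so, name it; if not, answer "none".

Checking pairwise contests:
D beats C 22–19.
C beats E 29–12.
C beats A 34–7.
C beats B 27–14.
B beats D 23–18.
Every option loses at least one head-to-head, so there is no Condorcet winner.

none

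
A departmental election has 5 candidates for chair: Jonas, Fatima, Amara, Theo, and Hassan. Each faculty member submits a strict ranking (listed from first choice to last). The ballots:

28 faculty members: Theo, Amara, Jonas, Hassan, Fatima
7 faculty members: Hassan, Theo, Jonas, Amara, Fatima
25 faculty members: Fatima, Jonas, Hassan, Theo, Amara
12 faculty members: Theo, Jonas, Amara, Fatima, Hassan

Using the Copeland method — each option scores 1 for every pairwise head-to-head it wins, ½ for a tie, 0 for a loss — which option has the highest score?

Jonas: beats Fatima, Amara, and Hassan; loses to Theo → score 3.
Fatima: beats Hassan; loses to Jonas, Amara, and Theo → score 1.
Amara: beats Fatima and Hassan; loses to Jonas and Theo → score 2.
Theo: beats Jonas, Fatima, Amara, and Hassan → score 4.
Hassan: loses to Jonas, Fatima, Amara, and Theo → score 0.
Theo has the best pairwise record.

Theo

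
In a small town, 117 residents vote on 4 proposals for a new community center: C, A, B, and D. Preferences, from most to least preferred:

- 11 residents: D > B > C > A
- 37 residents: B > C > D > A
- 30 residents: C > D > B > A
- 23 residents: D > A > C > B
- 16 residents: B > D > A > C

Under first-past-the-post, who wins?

B

First-place votes: C 30, A 0, B 53, D 34.
B has the most first-place votes.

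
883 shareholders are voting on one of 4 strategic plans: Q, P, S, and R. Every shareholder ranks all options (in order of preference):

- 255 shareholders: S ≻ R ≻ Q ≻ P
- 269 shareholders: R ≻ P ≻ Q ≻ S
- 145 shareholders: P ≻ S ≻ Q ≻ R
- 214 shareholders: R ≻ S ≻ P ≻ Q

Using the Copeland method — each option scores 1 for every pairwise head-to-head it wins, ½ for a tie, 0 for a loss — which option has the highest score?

R

Q: loses to P, S, and R → score 0.
P: beats Q; loses to S and R → score 1.
S: beats Q and P; loses to R → score 2.
R: beats Q, P, and S → score 3.
R has the best pairwise record.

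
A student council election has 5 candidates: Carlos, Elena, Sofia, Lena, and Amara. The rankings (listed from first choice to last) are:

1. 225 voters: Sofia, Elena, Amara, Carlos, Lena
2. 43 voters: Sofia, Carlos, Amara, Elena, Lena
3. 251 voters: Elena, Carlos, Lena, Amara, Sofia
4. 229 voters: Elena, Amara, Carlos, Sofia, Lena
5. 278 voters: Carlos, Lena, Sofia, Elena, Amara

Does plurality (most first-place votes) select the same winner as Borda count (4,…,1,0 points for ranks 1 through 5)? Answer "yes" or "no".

yes

Plurality — first-place votes: Carlos 278, Elena 480, Sofia 268, Lena 0, Amara 0. Winner: Elena.
Borda — scores: Carlos 2677, Elena 2916, Sofia 1857, Lena 1336, Amara 1474. Winner: Elena.
The two methods agree.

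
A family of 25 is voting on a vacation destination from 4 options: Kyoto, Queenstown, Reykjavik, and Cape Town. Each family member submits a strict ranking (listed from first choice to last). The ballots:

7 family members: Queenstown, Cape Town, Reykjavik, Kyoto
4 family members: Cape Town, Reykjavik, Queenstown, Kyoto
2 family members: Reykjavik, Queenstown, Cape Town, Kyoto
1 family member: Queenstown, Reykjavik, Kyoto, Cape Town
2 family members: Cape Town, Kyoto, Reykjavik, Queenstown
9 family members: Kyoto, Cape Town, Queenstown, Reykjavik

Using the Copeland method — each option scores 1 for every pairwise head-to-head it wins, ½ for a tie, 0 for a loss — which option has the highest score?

Kyoto: loses to Queenstown, Reykjavik, and Cape Town → score 0.
Queenstown: beats Kyoto and Reykjavik; loses to Cape Town → score 2.
Reykjavik: beats Kyoto; loses to Queenstown and Cape Town → score 1.
Cape Town: beats Kyoto, Queenstown, and Reykjavik → score 3.
Cape Town has the best pairwise record.

Cape Town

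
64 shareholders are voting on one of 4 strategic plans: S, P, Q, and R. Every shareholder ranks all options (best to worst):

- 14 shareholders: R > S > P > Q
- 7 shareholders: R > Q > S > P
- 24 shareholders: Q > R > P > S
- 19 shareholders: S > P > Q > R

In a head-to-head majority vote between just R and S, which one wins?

R

Voters preferring R to S: 45; preferring S to R: 19.
R wins the head-to-head.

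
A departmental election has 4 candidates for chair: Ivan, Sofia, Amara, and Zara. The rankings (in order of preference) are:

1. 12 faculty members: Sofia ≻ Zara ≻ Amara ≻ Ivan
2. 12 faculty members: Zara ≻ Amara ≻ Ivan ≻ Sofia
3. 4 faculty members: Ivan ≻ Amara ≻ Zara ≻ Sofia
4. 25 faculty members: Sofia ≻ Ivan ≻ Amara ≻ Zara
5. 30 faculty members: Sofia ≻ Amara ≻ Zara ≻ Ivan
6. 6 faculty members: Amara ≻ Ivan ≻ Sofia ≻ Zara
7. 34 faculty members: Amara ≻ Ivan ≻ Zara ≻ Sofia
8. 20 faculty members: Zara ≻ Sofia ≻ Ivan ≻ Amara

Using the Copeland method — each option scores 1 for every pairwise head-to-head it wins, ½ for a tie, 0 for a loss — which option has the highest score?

Ivan: loses to Sofia, Amara, and Zara → score 0.
Sofia: beats Ivan, Amara, and Zara → score 3.
Amara: beats Ivan and Zara; loses to Sofia → score 2.
Zara: beats Ivan; loses to Sofia and Amara → score 1.
Sofia has the best pairwise record.

Sofia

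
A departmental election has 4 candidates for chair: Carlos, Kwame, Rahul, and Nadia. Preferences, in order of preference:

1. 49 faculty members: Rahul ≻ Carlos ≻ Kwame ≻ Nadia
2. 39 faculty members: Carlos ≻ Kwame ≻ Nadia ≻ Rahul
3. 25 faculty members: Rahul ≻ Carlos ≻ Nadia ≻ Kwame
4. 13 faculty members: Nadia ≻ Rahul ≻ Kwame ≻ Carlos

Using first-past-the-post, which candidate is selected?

First-place votes: Carlos 39, Kwame 0, Rahul 74, Nadia 13.
Rahul has the most first-place votes.

Rahul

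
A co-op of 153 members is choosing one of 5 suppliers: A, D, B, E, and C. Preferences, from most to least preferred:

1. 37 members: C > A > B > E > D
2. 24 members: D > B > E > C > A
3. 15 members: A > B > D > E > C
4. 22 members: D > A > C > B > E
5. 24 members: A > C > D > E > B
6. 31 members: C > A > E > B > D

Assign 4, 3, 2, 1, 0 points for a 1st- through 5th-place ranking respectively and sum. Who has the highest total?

A: 37·3 + 24·0 + 15·4 + 22·3 + 24·4 + 31·3 = 426
D: 37·0 + 24·4 + 15·2 + 22·4 + 24·2 + 31·0 = 262
B: 37·2 + 24·3 + 15·3 + 22·1 + 24·0 + 31·1 = 244
E: 37·1 + 24·2 + 15·1 + 22·0 + 24·1 + 31·2 = 186
C: 37·4 + 24·1 + 15·0 + 22·2 + 24·3 + 31·4 = 412
A has the highest Borda score (426).

A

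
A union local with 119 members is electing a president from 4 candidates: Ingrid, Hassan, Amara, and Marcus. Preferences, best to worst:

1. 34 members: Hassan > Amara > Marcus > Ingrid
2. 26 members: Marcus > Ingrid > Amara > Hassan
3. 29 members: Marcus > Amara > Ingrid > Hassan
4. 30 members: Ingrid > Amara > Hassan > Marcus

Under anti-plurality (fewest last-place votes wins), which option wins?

Amara

Last-place votes: Ingrid 34, Hassan 55, Amara 0, Marcus 30.
Amara is ranked last by the fewest voters, so Amara wins.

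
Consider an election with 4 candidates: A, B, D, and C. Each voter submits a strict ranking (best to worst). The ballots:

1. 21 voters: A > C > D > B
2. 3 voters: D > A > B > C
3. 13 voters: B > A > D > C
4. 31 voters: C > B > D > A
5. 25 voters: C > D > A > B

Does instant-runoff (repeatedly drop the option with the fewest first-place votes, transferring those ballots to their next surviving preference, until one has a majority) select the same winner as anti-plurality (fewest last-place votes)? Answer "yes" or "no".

Instant-runoff — R1 A 21, B 13, D 3, C 56 (C winner). Winner: C.
Anti-plurality — last-place votes: A 31, B 46, D 0, C 16. Winner: D.
The two methods disagree.

no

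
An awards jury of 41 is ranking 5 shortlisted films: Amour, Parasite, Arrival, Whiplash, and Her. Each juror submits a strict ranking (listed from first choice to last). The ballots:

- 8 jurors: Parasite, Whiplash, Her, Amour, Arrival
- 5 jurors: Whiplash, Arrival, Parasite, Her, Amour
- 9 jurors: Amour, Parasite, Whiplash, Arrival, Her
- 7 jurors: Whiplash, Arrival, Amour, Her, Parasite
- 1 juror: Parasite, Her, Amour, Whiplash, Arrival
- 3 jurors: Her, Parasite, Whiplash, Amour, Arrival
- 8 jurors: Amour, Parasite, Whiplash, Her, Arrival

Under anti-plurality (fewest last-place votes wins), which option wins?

Whiplash

Last-place votes: Amour 5, Parasite 7, Arrival 20, Whiplash 0, Her 9.
Whiplash is ranked last by the fewest voters, so Whiplash wins.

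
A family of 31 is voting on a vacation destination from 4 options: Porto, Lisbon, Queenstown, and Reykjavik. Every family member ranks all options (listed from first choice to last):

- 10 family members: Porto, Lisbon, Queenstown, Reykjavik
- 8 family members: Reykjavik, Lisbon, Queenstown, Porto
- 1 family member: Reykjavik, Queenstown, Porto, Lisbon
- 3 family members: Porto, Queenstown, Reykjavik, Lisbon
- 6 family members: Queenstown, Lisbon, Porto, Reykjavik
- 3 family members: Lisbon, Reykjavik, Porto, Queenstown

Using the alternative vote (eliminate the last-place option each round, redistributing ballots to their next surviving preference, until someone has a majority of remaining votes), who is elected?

Round 1: Porto 13, Lisbon 3, Queenstown 6, Reykjavik 9. Eliminate Lisbon.
Round 2: Porto 13, Queenstown 6, Reykjavik 12. Eliminate Queenstown.
Round 3: Porto 19, Reykjavik 12. Porto has a majority.

Porto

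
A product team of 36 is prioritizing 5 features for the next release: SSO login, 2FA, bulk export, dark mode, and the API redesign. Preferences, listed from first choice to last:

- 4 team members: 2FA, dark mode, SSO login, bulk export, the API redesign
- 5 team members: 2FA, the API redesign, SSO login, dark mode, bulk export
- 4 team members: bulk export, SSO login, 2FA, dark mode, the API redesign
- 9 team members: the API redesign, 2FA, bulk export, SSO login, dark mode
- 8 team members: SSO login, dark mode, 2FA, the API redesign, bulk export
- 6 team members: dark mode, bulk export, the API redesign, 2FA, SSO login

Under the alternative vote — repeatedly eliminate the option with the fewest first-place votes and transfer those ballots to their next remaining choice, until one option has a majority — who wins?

the API redesign

Round 1: SSO login 8, 2FA 9, bulk export 4, dark mode 6, the API redesign 9. Eliminate bulk export.
Round 2: SSO login 12, 2FA 9, dark mode 6, the API redesign 9. Eliminate dark mode.
Round 3: SSO login 12, 2FA 9, the API redesign 15. Eliminate 2FA.
Round 4: SSO login 16, the API redesign 20. The API redesign has a majority.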